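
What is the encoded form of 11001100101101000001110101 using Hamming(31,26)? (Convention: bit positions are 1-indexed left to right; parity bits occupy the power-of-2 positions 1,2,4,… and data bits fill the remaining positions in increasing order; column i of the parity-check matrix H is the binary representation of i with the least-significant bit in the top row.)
Codeword c = d · G (mod 2), d = 11001100101101000001110101:
  c[0] = d·G[:,0] = (11001100101101000001110101)·(11011010101101010101010101) mod 2 = 1+1+0+0+1+0+0+0+1+0+1+1+0+1+0+0+0+0+0+1+0+1+0+1+0+1 mod 2 = 1
  c[1] = d·G[:,1] = (11001100101101000001110101)·(10110110011011001100110011) mod 2 = 1+0+0+0+0+1+0+0+0+0+1+0+0+1+0+0+0+0+0+0+1+1+0+0+0+1 mod 2 = 1
  c[2] = d·G[:,2] = (11001100101101000001110101)·(10000000000000000000000000) mod 2 = 1+0+0+0+0+0+0+0+0+0+0+0+0+0+0+0+0+0+0+0+0+0+0+0+0+0 mod 2 = 1
  c[3] = d·G[:,3] = (11001100101101000001110101)·(01110001111000111100001111) mod 2 = 0+1+0+0+0+0+0+0+1+0+1+0+0+0+0+0+0+0+0+0+0+0+0+1+0+1 mod 2 = 1
  c[4] = d·G[:,4] = (11001100101101000001110101)·(01000000000000000000000000) mod 2 = 0+1+0+0+0+0+0+0+0+0+0+0+0+0+0+0+0+0+0+0+0+0+0+0+0+0 mod 2 = 1
  c[5] = d·G[:,5] = (11001100101101000001110101)·(00100000000000000000000000) mod 2 = 0+0+0+0+0+0+0+0+0+0+0+0+0+0+0+0+0+0+0+0+0+0+0+0+0+0 mod 2 = 0
  c[6] = d·G[:,6] = (11001100101101000001110101)·(00010000000000000000000000) mod 2 = 0+0+0+0+0+0+0+0+0+0+0+0+0+0+0+0+0+0+0+0+0+0+0+0+0+0 mod 2 = 0
  c[7] = d·G[:,7] = (11001100101101000001110101)·(00001111111000000011111111) mod 2 = 0+0+0+0+1+1+0+0+1+0+1+0+0+0+0+0+0+0+0+1+1+1+0+1+0+1 mod 2 = 1
  c[8] = d·G[:,8] = (11001100101101000001110101)·(00001000000000000000000000) mod 2 = 0+0+0+0+1+0+0+0+0+0+0+0+0+0+0+0+0+0+0+0+0+0+0+0+0+0 mod 2 = 1
  c[9] = d·G[:,9] = (11001100101101000001110101)·(00000100000000000000000000) mod 2 = 0+0+0+0+0+1+0+0+0+0+0+0+0+0+0+0+0+0+0+0+0+0+0+0+0+0 mod 2 = 1
  c[10] = d·G[:,10] = (11001100101101000001110101)·(00000010000000000000000000) mod 2 = 0+0+0+0+0+0+0+0+0+0+0+0+0+0+0+0+0+0+0+0+0+0+0+0+0+0 mod 2 = 0
  c[11] = d·G[:,11] = (11001100101101000001110101)·(00000001000000000000000000) mod 2 = 0+0+0+0+0+0+0+0+0+0+0+0+0+0+0+0+0+0+0+0+0+0+0+0+0+0 mod 2 = 0
  c[12] = d·G[:,12] = (11001100101101000001110101)·(00000000100000000000000000) mod 2 = 0+0+0+0+0+0+0+0+1+0+0+0+0+0+0+0+0+0+0+0+0+0+0+0+0+0 mod 2 = 1
  c[13] = d·G[:,13] = (11001100101101000001110101)·(00000000010000000000000000) mod 2 = 0+0+0+0+0+0+0+0+0+0+0+0+0+0+0+0+0+0+0+0+0+0+0+0+0+0 mod 2 = 0
  c[14] = d·G[:,14] = (11001100101101000001110101)·(00000000001000000000000000) mod 2 = 0+0+0+0+0+0+0+0+0+0+1+0+0+0+0+0+0+0+0+0+0+0+0+0+0+0 mod 2 = 1
  c[15] = d·G[:,15] = (11001100101101000001110101)·(00000000000111111111111111) mod 2 = 0+0+0+0+0+0+0+0+0+0+0+1+0+1+0+0+0+0+0+1+1+1+0+1+0+1 mod 2 = 1
  c[16] = d·G[:,16] = (11001100101101000001110101)·(00000000000100000000000000) mod 2 = 0+0+0+0+0+0+0+0+0+0+0+1+0+0+0+0+0+0+0+0+0+0+0+0+0+0 mod 2 = 1
  c[17] = d·G[:,17] = (11001100101101000001110101)·(00000000000010000000000000) mod 2 = 0+0+0+0+0+0+0+0+0+0+0+0+0+0+0+0+0+0+0+0+0+0+0+0+0+0 mod 2 = 0
  c[18] = d·G[:,18] = (11001100101101000001110101)·(00000000000001000000000000) mod 2 = 0+0+0+0+0+0+0+0+0+0+0+0+0+1+0+0+0+0+0+0+0+0+0+0+0+0 mod 2 = 1
  c[19] = d·G[:,19] = (11001100101101000001110101)·(00000000000000100000000000) mod 2 = 0+0+0+0+0+0+0+0+0+0+0+0+0+0+0+0+0+0+0+0+0+0+0+0+0+0 mod 2 = 0
  c[20] = d·G[:,20] = (11001100101101000001110101)·(00000000000000010000000000) mod 2 = 0+0+0+0+0+0+0+0+0+0+0+0+0+0+0+0+0+0+0+0+0+0+0+0+0+0 mod 2 = 0
  c[21] = d·G[:,21] = (11001100101101000001110101)·(00000000000000001000000000) mod 2 = 0+0+0+0+0+0+0+0+0+0+0+0+0+0+0+0+0+0+0+0+0+0+0+0+0+0 mod 2 = 0
  c[22] = d·G[:,22] = (11001100101101000001110101)·(00000000000000000100000000) mod 2 = 0+0+0+0+0+0+0+0+0+0+0+0+0+0+0+0+0+0+0+0+0+0+0+0+0+0 mod 2 = 0
  c[23] = d·G[:,23] = (11001100101101000001110101)·(00000000000000000010000000) mod 2 = 0+0+0+0+0+0+0+0+0+0+0+0+0+0+0+0+0+0+0+0+0+0+0+0+0+0 mod 2 = 0
  c[24] = d·G[:,24] = (11001100101101000001110101)·(00000000000000000001000000) mod 2 = 0+0+0+0+0+0+0+0+0+0+0+0+0+0+0+0+0+0+0+1+0+0+0+0+0+0 mod 2 = 1
  c[25] = d·G[:,25] = (11001100101101000001110101)·(00000000000000000000100000) mod 2 = 0+0+0+0+0+0+0+0+0+0+0+0+0+0+0+0+0+0+0+0+1+0+0+0+0+0 mod 2 = 1
  c[26] = d·G[:,26] = (11001100101101000001110101)·(00000000000000000000010000) mod 2 = 0+0+0+0+0+0+0+0+0+0+0+0+0+0+0+0+0+0+0+0+0+1+0+0+0+0 mod 2 = 1
  c[27] = d·G[:,27] = (11001100101101000001110101)·(00000000000000000000001000) mod 2 = 0+0+0+0+0+0+0+0+0+0+0+0+0+0+0+0+0+0+0+0+0+0+0+0+0+0 mod 2 = 0
  c[28] = d·G[:,28] = (11001100101101000001110101)·(00000000000000000000000100) mod 2 = 0+0+0+0+0+0+0+0+0+0+0+0+0+0+0+0+0+0+0+0+0+0+0+1+0+0 mod 2 = 1
  c[29] = d·G[:,29] = (11001100101101000001110101)·(00000000000000000000000010) mod 2 = 0+0+0+0+0+0+0+0+0+0+0+0+0+0+0+0+0+0+0+0+0+0+0+0+0+0 mod 2 = 0
  c[30] = d·G[:,30] = (11001100101101000001110101)·(00000000000000000000000001) mod 2 = 0+0+0+0+0+0+0+0+0+0+0+0+0+0+0+0+0+0+0+0+0+0+0+0+0+1 mod 2 = 1
Codeword = 1111100111001011101000001110101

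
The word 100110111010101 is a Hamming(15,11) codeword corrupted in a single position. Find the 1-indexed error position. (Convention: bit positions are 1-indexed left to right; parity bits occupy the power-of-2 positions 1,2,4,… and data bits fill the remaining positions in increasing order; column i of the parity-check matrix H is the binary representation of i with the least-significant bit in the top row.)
Syndrome s = H · r^T (mod 2), r = 100110111010101:
  s[0] = (101010101010101)·(100110111010101) mod 2 = 1+0+0+0+1+0+1+0+1+0+1+0+1+0+1 mod 2 = 1
  s[1] = (011001100110011)·(100110111010101) mod 2 = 0+0+0+0+0+0+1+0+0+0+1+0+0+0+1 mod 2 = 1
  s[2] = (000111100001111)·(100110111010101) mod 2 = 0+0+0+1+1+0+1+0+0+0+0+0+1+0+1 mod 2 = 1
  s[3] = (000000011111111)·(100110111010101) mod 2 = 0+0+0+0+0+0+0+1+1+0+1+0+1+0+1 mod 2 = 1
Syndrome = 1111
Column i of H is the binary representation of i, so the syndrome is the binary index of the flipped bit.
Read s = 1111 with s[0] as LSB: 1·2^0 + 1·2^1 + 1·2^2 + 1·2^3 = 15.
Error is at bit position 15.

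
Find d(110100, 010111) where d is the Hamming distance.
XOR = 100011, count of 1s = 3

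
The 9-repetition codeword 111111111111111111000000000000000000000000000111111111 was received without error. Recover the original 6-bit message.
Split into 9-bit blocks: 111111111 111111111 000000000 000000000 000000000 111111111
Data = 110001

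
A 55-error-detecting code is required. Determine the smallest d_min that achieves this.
Detecting e errors requires d_min ≥ e + 1 = 55 + 1 = 56.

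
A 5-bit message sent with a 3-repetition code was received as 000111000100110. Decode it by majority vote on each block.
Split into 3-bit blocks and majority-vote each:
  block 1 = 000: 0 ones, 3 zeros → 0
  block 2 = 111: 3 ones, 0 zeros → 1
  block 3 = 000: 0 ones, 3 zeros → 0
  block 4 = 100: 1 ones, 2 zeros → 0
  block 5 = 110: 2 ones, 1 zeros → 1
Decoded = 01001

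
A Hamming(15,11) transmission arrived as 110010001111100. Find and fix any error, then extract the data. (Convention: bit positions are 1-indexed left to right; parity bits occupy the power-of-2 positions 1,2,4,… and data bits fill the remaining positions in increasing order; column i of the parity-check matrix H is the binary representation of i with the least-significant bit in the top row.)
Syndrome s = H · r^T (mod 2), r = 110010001111100:
  s[0] = (101010101010101)·(110010001111100) mod 2 = 1+0+0+0+1+0+0+0+1+0+1+0+1+0+0 mod 2 = 1
  s[1] = (011001100110011)·(110010001111100) mod 2 = 0+1+0+0+0+0+0+0+0+1+1+0+0+0+0 mod 2 = 1
  s[2] = (000111100001111)·(110010001111100) mod 2 = 0+0+0+0+1+0+0+0+0+0+0+1+1+0+0 mod 2 = 1
  s[3] = (000000011111111)·(110010001111100) mod 2 = 0+0+0+0+0+0+0+0+1+1+1+1+1+0+0 mod 2 = 1
Syndrome = 1111
Column 15 of H equals this syndrome → error at bit 15 (1-indexed).
Flip bit 15: 110010001111100 → 110010001111101
Extract data bits at positions {3,5,6,7,9,10,11,12,13,14,15}: 01001111101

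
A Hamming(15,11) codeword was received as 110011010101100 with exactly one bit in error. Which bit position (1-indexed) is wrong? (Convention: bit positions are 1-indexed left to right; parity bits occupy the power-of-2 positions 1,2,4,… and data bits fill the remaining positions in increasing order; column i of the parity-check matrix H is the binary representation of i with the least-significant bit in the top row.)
Syndrome s = H · r^T (mod 2), r = 110011010101100:
  s[0] = (101010101010101)·(110011010101100) mod 2 = 1+0+0+0+1+0+0+0+0+0+0+0+1+0+0 mod 2 = 1
  s[1] = (011001100110011)·(110011010101100) mod 2 = 0+1+0+0+0+1+0+0+0+1+0+0+0+0+0 mod 2 = 1
  s[2] = (000111100001111)·(110011010101100) mod 2 = 0+0+0+0+1+1+0+0+0+0+0+1+1+0+0 mod 2 = 0
  s[3] = (000000011111111)·(110011010101100) mod 2 = 0+0+0+0+0+0+0+1+0+1+0+1+1+0+0 mod 2 = 0
Syndrome = 1100
Column i of H is the binary representation of i, so the syndrome is the binary index of the flipped bit.
Read s = 1100 with s[0] as LSB: 1·2^0 + 1·2^1 + 0·2^2 + 0·2^3 = 3.
Error is at bit position 3.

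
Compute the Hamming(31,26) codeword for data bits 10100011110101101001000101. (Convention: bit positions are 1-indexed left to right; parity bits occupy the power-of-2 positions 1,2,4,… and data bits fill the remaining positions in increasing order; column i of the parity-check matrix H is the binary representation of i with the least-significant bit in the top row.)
Codeword c = d · G (mod 2), d = 10100011110101101001000101:
  c[0] = d·G[:,0] = (10100011110101101001000101)·(11011010101101010101010101) mod 2 = 1+0+0+0+0+0+1+0+1+0+0+1+0+1+0+0+0+0+0+1+0+0+0+1+0+1 mod 2 = 0
  c[1] = d·G[:,1] = (10100011110101101001000101)·(10110110011011001100110011) mod 2 = 1+0+1+0+0+0+1+0+0+1+0+0+0+1+0+0+1+0+0+0+0+0+0+0+0+1 mod 2 = 1
  c[2] = d·G[:,2] = (10100011110101101001000101)·(10000000000000000000000000) mod 2 = 1+0+0+0+0+0+0+0+0+0+0+0+0+0+0+0+0+0+0+0+0+0+0+0+0+0 mod 2 = 1
  c[3] = d·G[:,3] = (10100011110101101001000101)·(01110001111000111100001111) mod 2 = 0+0+1+0+0+0+0+1+1+1+0+0+0+0+1+0+1+0+0+0+0+0+0+1+0+1 mod 2 = 0
  c[4] = d·G[:,4] = (10100011110101101001000101)·(01000000000000000000000000) mod 2 = 0+0+0+0+0+0+0+0+0+0+0+0+0+0+0+0+0+0+0+0+0+0+0+0+0+0 mod 2 = 0
  c[5] = d·G[:,5] = (10100011110101101001000101)·(00100000000000000000000000) mod 2 = 0+0+1+0+0+0+0+0+0+0+0+0+0+0+0+0+0+0+0+0+0+0+0+0+0+0 mod 2 = 1
  c[6] = d·G[:,6] = (10100011110101101001000101)·(00010000000000000000000000) mod 2 = 0+0+0+0+0+0+0+0+0+0+0+0+0+0+0+0+0+0+0+0+0+0+0+0+0+0 mod 2 = 0
  c[7] = d·G[:,7] = (10100011110101101001000101)·(00001111111000000011111111) mod 2 = 0+0+0+0+0+0+1+1+1+1+0+0+0+0+0+0+0+0+0+1+0+0+0+1+0+1 mod 2 = 1
  c[8] = d·G[:,8] = (10100011110101101001000101)·(00001000000000000000000000) mod 2 = 0+0+0+0+0+0+0+0+0+0+0+0+0+0+0+0+0+0+0+0+0+0+0+0+0+0 mod 2 = 0
  c[9] = d·G[:,9] = (10100011110101101001000101)·(00000100000000000000000000) mod 2 = 0+0+0+0+0+0+0+0+0+0+0+0+0+0+0+0+0+0+0+0+0+0+0+0+0+0 mod 2 = 0
  c[10] = d·G[:,10] = (10100011110101101001000101)·(00000010000000000000000000) mod 2 = 0+0+0+0+0+0+1+0+0+0+0+0+0+0+0+0+0+0+0+0+0+0+0+0+0+0 mod 2 = 1
  c[11] = d·G[:,11] = (10100011110101101001000101)·(00000001000000000000000000) mod 2 = 0+0+0+0+0+0+0+1+0+0+0+0+0+0+0+0+0+0+0+0+0+0+0+0+0+0 mod 2 = 1
  c[12] = d·G[:,12] = (10100011110101101001000101)·(00000000100000000000000000) mod 2 = 0+0+0+0+0+0+0+0+1+0+0+0+0+0+0+0+0+0+0+0+0+0+0+0+0+0 mod 2 = 1
  c[13] = d·G[:,13] = (10100011110101101001000101)·(00000000010000000000000000) mod 2 = 0+0+0+0+0+0+0+0+0+1+0+0+0+0+0+0+0+0+0+0+0+0+0+0+0+0 mod 2 = 1
  c[14] = d·G[:,14] = (10100011110101101001000101)·(00000000001000000000000000) mod 2 = 0+0+0+0+0+0+0+0+0+0+0+0+0+0+0+0+0+0+0+0+0+0+0+0+0+0 mod 2 = 0
  c[15] = d·G[:,15] = (10100011110101101001000101)·(00000000000111111111111111) mod 2 = 0+0+0+0+0+0+0+0+0+0+0+1+0+1+1+0+1+0+0+1+0+0+0+1+0+1 mod 2 = 1
  c[16] = d·G[:,16] = (10100011110101101001000101)·(00000000000100000000000000) mod 2 = 0+0+0+0+0+0+0+0+0+0+0+1+0+0+0+0+0+0+0+0+0+0+0+0+0+0 mod 2 = 1
  c[17] = d·G[:,17] = (10100011110101101001000101)·(00000000000010000000000000) mod 2 = 0+0+0+0+0+0+0+0+0+0+0+0+0+0+0+0+0+0+0+0+0+0+0+0+0+0 mod 2 = 0
  c[18] = d·G[:,18] = (10100011110101101001000101)·(00000000000001000000000000) mod 2 = 0+0+0+0+0+0+0+0+0+0+0+0+0+1+0+0+0+0+0+0+0+0+0+0+0+0 mod 2 = 1
  c[19] = d·G[:,19] = (10100011110101101001000101)·(00000000000000100000000000) mod 2 = 0+0+0+0+0+0+0+0+0+0+0+0+0+0+1+0+0+0+0+0+0+0+0+0+0+0 mod 2 = 1
  c[20] = d·G[:,20] = (10100011110101101001000101)·(00000000000000010000000000) mod 2 = 0+0+0+0+0+0+0+0+0+0+0+0+0+0+0+0+0+0+0+0+0+0+0+0+0+0 mod 2 = 0
  c[21] = d·G[:,21] = (10100011110101101001000101)·(00000000000000001000000000) mod 2 = 0+0+0+0+0+0+0+0+0+0+0+0+0+0+0+0+1+0+0+0+0+0+0+0+0+0 mod 2 = 1
  c[22] = d·G[:,22] = (10100011110101101001000101)·(00000000000000000100000000) mod 2 = 0+0+0+0+0+0+0+0+0+0+0+0+0+0+0+0+0+0+0+0+0+0+0+0+0+0 mod 2 = 0
  c[23] = d·G[:,23] = (10100011110101101001000101)·(00000000000000000010000000) mod 2 = 0+0+0+0+0+0+0+0+0+0+0+0+0+0+0+0+0+0+0+0+0+0+0+0+0+0 mod 2 = 0
  c[24] = d·G[:,24] = (10100011110101101001000101)·(00000000000000000001000000) mod 2 = 0+0+0+0+0+0+0+0+0+0+0+0+0+0+0+0+0+0+0+1+0+0+0+0+0+0 mod 2 = 1
  c[25] = d·G[:,25] = (10100011110101101001000101)·(00000000000000000000100000) mod 2 = 0+0+0+0+0+0+0+0+0+0+0+0+0+0+0+0+0+0+0+0+0+0+0+0+0+0 mod 2 = 0
  c[26] = d·G[:,26] = (10100011110101101001000101)·(00000000000000000000010000) mod 2 = 0+0+0+0+0+0+0+0+0+0+0+0+0+0+0+0+0+0+0+0+0+0+0+0+0+0 mod 2 = 0
  c[27] = d·G[:,27] = (10100011110101101001000101)·(00000000000000000000001000) mod 2 = 0+0+0+0+0+0+0+0+0+0+0+0+0+0+0+0+0+0+0+0+0+0+0+0+0+0 mod 2 = 0
  c[28] = d·G[:,28] = (10100011110101101001000101)·(00000000000000000000000100) mod 2 = 0+0+0+0+0+0+0+0+0+0+0+0+0+0+0+0+0+0+0+0+0+0+0+1+0+0 mod 2 = 1
  c[29] = d·G[:,29] = (10100011110101101001000101)·(00000000000000000000000010) mod 2 = 0+0+0+0+0+0+0+0+0+0+0+0+0+0+0+0+0+0+0+0+0+0+0+0+0+0 mod 2 = 0
  c[30] = d·G[:,30] = (10100011110101101001000101)·(00000000000000000000000001) mod 2 = 0+0+0+0+0+0+0+0+0+0+0+0+0+0+0+0+0+0+0+0+0+0+0+0+0+1 mod 2 = 1
Codeword = 0110010100111101101101001000101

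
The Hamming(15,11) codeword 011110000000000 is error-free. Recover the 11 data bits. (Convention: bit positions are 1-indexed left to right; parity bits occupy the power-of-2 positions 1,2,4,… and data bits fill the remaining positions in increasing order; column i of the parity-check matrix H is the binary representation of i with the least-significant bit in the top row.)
Parity bits occupy power-of-2 positions; data bits are at positions {3,5,6,7,9,10,11,12,13,14,15} (1-indexed).
Extract: c[3]=1 c[5]=1 c[6]=0 c[7]=0 c[9]=0 c[10]=0 c[11]=0 c[12]=0 c[13]=0 c[14]=0 c[15]=0
Data = 11000000000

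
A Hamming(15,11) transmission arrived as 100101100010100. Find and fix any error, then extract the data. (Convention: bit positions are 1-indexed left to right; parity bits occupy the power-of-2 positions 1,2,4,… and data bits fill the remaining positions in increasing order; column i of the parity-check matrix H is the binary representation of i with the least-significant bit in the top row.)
Syndrome s = H · r^T (mod 2), r = 100101100010100:
  s[0] = (101010101010101)·(100101100010100) mod 2 = 1+0+0+0+0+0+1+0+0+0+1+0+1+0+0 mod 2 = 0
  s[1] = (011001100110011)·(100101100010100) mod 2 = 0+0+0+0+0+1+1+0+0+0+1+0+0+0+0 mod 2 = 1
  s[2] = (000111100001111)·(100101100010100) mod 2 = 0+0+0+1+0+1+1+0+0+0+0+0+1+0+0 mod 2 = 0
  s[3] = (000000011111111)·(100101100010100) mod 2 = 0+0+0+0+0+0+0+0+0+0+1+0+1+0+0 mod 2 = 0
Syndrome = 0100
Column 2 of H equals this syndrome → error at bit 2 (1-indexed).
Flip bit 2: 100101100010100 → 110101100010100
Extract data bits at positions {3,5,6,7,9,10,11,12,13,14,15}: 00110010100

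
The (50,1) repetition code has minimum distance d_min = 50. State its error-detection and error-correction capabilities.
Detection only: up to d_min − 1 = 49 errors.
Correction: up to ⌊(d_min − 1)/2⌋ = ⌊49/2⌋ = 24 errors.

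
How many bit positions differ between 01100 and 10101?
XOR = 11001, count of 1s = 3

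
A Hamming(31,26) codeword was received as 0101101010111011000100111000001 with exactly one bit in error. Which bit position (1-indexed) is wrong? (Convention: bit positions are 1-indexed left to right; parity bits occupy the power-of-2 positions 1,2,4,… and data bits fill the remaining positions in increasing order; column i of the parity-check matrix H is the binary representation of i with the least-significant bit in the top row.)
Syndrome s = H · r^T (mod 2), r = 0101101010111011000100111000001:
  s[0] = (1010101010101010101010101010101)·(0101101010111011000100111000001) mod 2 = 0+0+0+0+1+0+1+0+1+0+1+0+1+0+1+0+0+0+0+0+0+0+1+0+1+0+0+0+0+0+1 mod 2 = 1
  s[1] = (0110011001100110011001100110011)·(0101101010111011000100111000001) mod 2 = 0+1+0+0+0+0+1+0+0+0+1+0+0+0+1+0+0+0+0+0+0+0+1+0+0+0+0+0+0+0+1 mod 2 = 0
  s[2] = (0001111000011110000111100001111)·(0101101010111011000100111000001) mod 2 = 0+0+0+1+1+0+1+0+0+0+0+1+1+0+1+0+0+0+0+1+0+0+1+0+0+0+0+0+0+0+1 mod 2 = 1
  s[3] = (0000000111111110000000011111111)·(0101101010111011000100111000001) mod 2 = 0+0+0+0+0+0+0+0+1+0+1+1+1+0+1+0+0+0+0+0+0+0+0+1+1+0+0+0+0+0+1 mod 2 = 0
  s[4] = (0000000000000001111111111111111)·(0101101010111011000100111000001) mod 2 = 0+0+0+0+0+0+0+0+0+0+0+0+0+0+0+1+0+0+0+1+0+0+1+1+1+0+0+0+0+0+1 mod 2 = 0
Syndrome = 10100
Column i of H is the binary representation of i, so the syndrome is the binary index of the flipped bit.
Read s = 10100 with s[0] as LSB: 1·2^0 + 0·2^1 + 1·2^2 + 0·2^3 + 0·2^4 = 5.
Error is at bit position 5.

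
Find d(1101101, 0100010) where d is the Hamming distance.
XOR = 1001111, count of 1s = 5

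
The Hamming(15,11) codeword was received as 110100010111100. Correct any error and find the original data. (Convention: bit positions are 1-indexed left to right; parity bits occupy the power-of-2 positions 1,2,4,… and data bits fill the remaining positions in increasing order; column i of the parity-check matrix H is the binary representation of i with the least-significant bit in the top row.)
Syndrome s = H · r^T (mod 2), r = 110100010111100:
  s[0] = (101010101010101)·(110100010111100) mod 2 = 1+0+0+0+0+0+0+0+0+0+1+0+1+0+0 mod 2 = 1
  s[1] = (011001100110011)·(110100010111100) mod 2 = 0+1+0+0+0+0+0+0+0+1+1+0+0+0+0 mod 2 = 1
  s[2] = (000111100001111)·(110100010111100) mod 2 = 0+0+0+1+0+0+0+0+0+0+0+1+1+0+0 mod 2 = 1
  s[3] = (000000011111111)·(110100010111100) mod 2 = 0+0+0+0+0+0+0+1+0+1+1+1+1+0+0 mod 2 = 1
Syndrome = 1111
Column 15 of H equals this syndrome → error at bit 15 (1-indexed).
Flip bit 15: 110100010111100 → 110100010111101
Extract data bits at positions {3,5,6,7,9,10,11,12,13,14,15}: 00000111101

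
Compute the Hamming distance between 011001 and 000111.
XOR = 011110, count of 1s = 4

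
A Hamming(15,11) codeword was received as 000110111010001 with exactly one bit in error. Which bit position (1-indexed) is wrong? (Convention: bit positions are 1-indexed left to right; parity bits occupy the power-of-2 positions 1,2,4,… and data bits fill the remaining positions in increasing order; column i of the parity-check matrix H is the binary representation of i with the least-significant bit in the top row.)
Syndrome s = H · r^T (mod 2), r = 000110111010001:
  s[0] = (101010101010101)·(000110111010001) mod 2 = 0+0+0+0+1+0+1+0+1+0+1+0+0+0+1 mod 2 = 1
  s[1] = (011001100110011)·(000110111010001) mod 2 = 0+0+0+0+0+0+1+0+0+0+1+0+0+0+1 mod 2 = 1
  s[2] = (000111100001111)·(000110111010001) mod 2 = 0+0+0+1+1+0+1+0+0+0+0+0+0+0+1 mod 2 = 0
  s[3] = (000000011111111)·(000110111010001) mod 2 = 0+0+0+0+0+0+0+1+1+0+1+0+0+0+1 mod 2 = 0
Syndrome = 1100
Column i of H is the binary representation of i, so the syndrome is the binary index of the flipped bit.
Read s = 1100 with s[0] as LSB: 1·2^0 + 1·2^1 + 0·2^2 + 0·2^3 = 3.
Error is at bit position 3.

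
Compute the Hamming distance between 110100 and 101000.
XOR = 011100, count of 1s = 3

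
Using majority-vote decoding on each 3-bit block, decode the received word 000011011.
Split into 3-bit blocks and majority-vote each:
  block 1 = 000: 0 ones, 3 zeros → 0
  block 2 = 011: 2 ones, 1 zeros → 1
  block 3 = 011: 2 ones, 1 zeros → 1
Decoded = 011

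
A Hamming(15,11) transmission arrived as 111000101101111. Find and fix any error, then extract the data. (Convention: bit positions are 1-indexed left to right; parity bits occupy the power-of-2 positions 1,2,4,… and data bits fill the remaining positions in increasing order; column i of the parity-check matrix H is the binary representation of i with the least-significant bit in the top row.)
Syndrome s = H · r^T (mod 2), r = 111000101101111:
  s[0] = (101010101010101)·(111000101101111) mod 2 = 1+0+1+0+0+0+1+0+1+0+0+0+1+0+1 mod 2 = 0
  s[1] = (011001100110011)·(111000101101111) mod 2 = 0+1+1+0+0+0+1+0+0+1+0+0+0+1+1 mod 2 = 0
  s[2] = (000111100001111)·(111000101101111) mod 2 = 0+0+0+0+0+0+1+0+0+0+0+1+1+1+1 mod 2 = 1
  s[3] = (000000011111111)·(111000101101111) mod 2 = 0+0+0+0+0+0+0+0+1+1+0+1+1+1+1 mod 2 = 0
Syndrome = 0010
Column 4 of H equals this syndrome → error at bit 4 (1-indexed).
Flip bit 4: 111000101101111 → 111100101101111
Extract data bits at positions {3,5,6,7,9,10,11,12,13,14,15}: 10011101111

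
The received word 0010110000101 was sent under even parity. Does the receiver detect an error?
Sum of received bits: 0+0+1+0+1+1+0+0+0+0+1+0+1 = 5; 5 mod 2 = 1. Result is 1 ≠ 0 → error detected.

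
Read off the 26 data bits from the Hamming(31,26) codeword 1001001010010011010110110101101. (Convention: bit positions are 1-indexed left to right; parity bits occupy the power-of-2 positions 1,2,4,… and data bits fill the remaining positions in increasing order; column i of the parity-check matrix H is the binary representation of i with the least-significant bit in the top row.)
Parity bits occupy power-of-2 positions; data bits are at positions {3,5,6,7,9,10,11,12,13,14,15,17,18,19,20,21,22,23,24,25,26,27,28,29,30,31} (1-indexed).
Extract: c[3]=0 c[5]=0 c[6]=0 c[7]=1 c[9]=1 c[10]=0 c[11]=0 c[12]=1 c[13]=0 c[14]=0 c[15]=1 c[17]=0 c[18]=1 c[19]=0 c[20]=1 c[21]=1 c[22]=0 c[23]=1 c[24]=1 c[25]=0 c[26]=1 c[27]=0 c[28]=1 c[29]=1 c[30]=0 c[31]=1
Data = 00011001001010110110101101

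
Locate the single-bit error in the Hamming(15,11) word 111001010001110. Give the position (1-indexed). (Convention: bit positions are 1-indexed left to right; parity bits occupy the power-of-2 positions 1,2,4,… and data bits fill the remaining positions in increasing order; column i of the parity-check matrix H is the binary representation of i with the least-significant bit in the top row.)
Syndrome s = H · r^T (mod 2), r = 111001010001110:
  s[0] = (101010101010101)·(111001010001110) mod 2 = 1+0+1+0+0+0+0+0+0+0+0+0+1+0+0 mod 2 = 1
  s[1] = (011001100110011)·(111001010001110) mod 2 = 0+1+1+0+0+1+0+0+0+0+0+0+0+1+0 mod 2 = 0
  s[2] = (000111100001111)·(111001010001110) mod 2 = 0+0+0+0+0+1+0+0+0+0+0+1+1+1+0 mod 2 = 0
  s[3] = (000000011111111)·(111001010001110) mod 2 = 0+0+0+0+0+0+0+1+0+0+0+1+1+1+0 mod 2 = 0
Syndrome = 1000
Column i of H is the binary representation of i, so the syndrome is the binary index of the flipped bit.
Read s = 1000 with s[0] as LSB: 1·2^0 + 0·2^1 + 0·2^2 + 0·2^3 = 1.
Error is at bit position 1.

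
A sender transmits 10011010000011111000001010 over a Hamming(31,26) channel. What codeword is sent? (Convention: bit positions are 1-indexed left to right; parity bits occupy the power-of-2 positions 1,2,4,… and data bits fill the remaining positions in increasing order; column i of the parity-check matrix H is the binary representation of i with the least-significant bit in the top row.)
Codeword c = d · G (mod 2), d = 10011010000011111000001010:
  c[0] = d·G[:,0] = (10011010000011111000001010)·(11011010101101010101010101) mod 2 = 1+0+0+1+1+0+1+0+0+0+0+0+0+1+0+1+0+0+0+0+0+0+0+0+0+0 mod 2 = 0
  c[1] = d·G[:,1] = (10011010000011111000001010)·(10110110011011001100110011) mod 2 = 1+0+0+1+0+0+1+0+0+0+0+0+1+1+0+0+1+0+0+0+0+0+0+0+1+0 mod 2 = 1
  c[2] = d·G[:,2] = (10011010000011111000001010)·(10000000000000000000000000) mod 2 = 1+0+0+0+0+0+0+0+0+0+0+0+0+0+0+0+0+0+0+0+0+0+0+0+0+0 mod 2 = 1
  c[3] = d·G[:,3] = (10011010000011111000001010)·(01110001111000111100001111) mod 2 = 0+0+0+1+0+0+0+0+0+0+0+0+0+0+1+1+1+0+0+0+0+0+1+0+1+0 mod 2 = 0
  c[4] = d·G[:,4] = (10011010000011111000001010)·(01000000000000000000000000) mod 2 = 0+0+0+0+0+0+0+0+0+0+0+0+0+0+0+0+0+0+0+0+0+0+0+0+0+0 mod 2 = 0
  c[5] = d·G[:,5] = (10011010000011111000001010)·(00100000000000000000000000) mod 2 = 0+0+0+0+0+0+0+0+0+0+0+0+0+0+0+0+0+0+0+0+0+0+0+0+0+0 mod 2 = 0
  c[6] = d·G[:,6] = (10011010000011111000001010)·(00010000000000000000000000) mod 2 = 0+0+0+1+0+0+0+0+0+0+0+0+0+0+0+0+0+0+0+0+0+0+0+0+0+0 mod 2 = 1
  c[7] = d·G[:,7] = (10011010000011111000001010)·(00001111111000000011111111) mod 2 = 0+0+0+0+1+0+1+0+0+0+0+0+0+0+0+0+0+0+0+0+0+0+1+0+1+0 mod 2 = 0
  c[8] = d·G[:,8] = (10011010000011111000001010)·(00001000000000000000000000) mod 2 = 0+0+0+0+1+0+0+0+0+0+0+0+0+0+0+0+0+0+0+0+0+0+0+0+0+0 mod 2 = 1
  c[9] = d·G[:,9] = (10011010000011111000001010)·(00000100000000000000000000) mod 2 = 0+0+0+0+0+0+0+0+0+0+0+0+0+0+0+0+0+0+0+0+0+0+0+0+0+0 mod 2 = 0
  c[10] = d·G[:,10] = (10011010000011111000001010)·(00000010000000000000000000) mod 2 = 0+0+0+0+0+0+1+0+0+0+0+0+0+0+0+0+0+0+0+0+0+0+0+0+0+0 mod 2 = 1
  c[11] = d·G[:,11] = (10011010000011111000001010)·(00000001000000000000000000) mod 2 = 0+0+0+0+0+0+0+0+0+0+0+0+0+0+0+0+0+0+0+0+0+0+0+0+0+0 mod 2 = 0
  c[12] = d·G[:,12] = (10011010000011111000001010)·(00000000100000000000000000) mod 2 = 0+0+0+0+0+0+0+0+0+0+0+0+0+0+0+0+0+0+0+0+0+0+0+0+0+0 mod 2 = 0
  c[13] = d·G[:,13] = (10011010000011111000001010)·(00000000010000000000000000) mod 2 = 0+0+0+0+0+0+0+0+0+0+0+0+0+0+0+0+0+0+0+0+0+0+0+0+0+0 mod 2 = 0
  c[14] = d·G[:,14] = (10011010000011111000001010)·(00000000001000000000000000) mod 2 = 0+0+0+0+0+0+0+0+0+0+0+0+0+0+0+0+0+0+0+0+0+0+0+0+0+0 mod 2 = 0
  c[15] = d·G[:,15] = (10011010000011111000001010)·(00000000000111111111111111) mod 2 = 0+0+0+0+0+0+0+0+0+0+0+0+1+1+1+1+1+0+0+0+0+0+1+0+1+0 mod 2 = 1
  c[16] = d·G[:,16] = (10011010000011111000001010)·(00000000000100000000000000) mod 2 = 0+0+0+0+0+0+0+0+0+0+0+0+0+0+0+0+0+0+0+0+0+0+0+0+0+0 mod 2 = 0
  c[17] = d·G[:,17] = (10011010000011111000001010)·(00000000000010000000000000) mod 2 = 0+0+0+0+0+0+0+0+0+0+0+0+1+0+0+0+0+0+0+0+0+0+0+0+0+0 mod 2 = 1
  c[18] = d·G[:,18] = (10011010000011111000001010)·(00000000000001000000000000) mod 2 = 0+0+0+0+0+0+0+0+0+0+0+0+0+1+0+0+0+0+0+0+0+0+0+0+0+0 mod 2 = 1
  c[19] = d·G[:,19] = (10011010000011111000001010)·(00000000000000100000000000) mod 2 = 0+0+0+0+0+0+0+0+0+0+0+0+0+0+1+0+0+0+0+0+0+0+0+0+0+0 mod 2 = 1
  c[20] = d·G[:,20] = (10011010000011111000001010)·(00000000000000010000000000) mod 2 = 0+0+0+0+0+0+0+0+0+0+0+0+0+0+0+1+0+0+0+0+0+0+0+0+0+0 mod 2 = 1
  c[21] = d·G[:,21] = (10011010000011111000001010)·(00000000000000001000000000) mod 2 = 0+0+0+0+0+0+0+0+0+0+0+0+0+0+0+0+1+0+0+0+0+0+0+0+0+0 mod 2 = 1
  c[22] = d·G[:,22] = (10011010000011111000001010)·(00000000000000000100000000) mod 2 = 0+0+0+0+0+0+0+0+0+0+0+0+0+0+0+0+0+0+0+0+0+0+0+0+0+0 mod 2 = 0
  c[23] = d·G[:,23] = (10011010000011111000001010)·(00000000000000000010000000) mod 2 = 0+0+0+0+0+0+0+0+0+0+0+0+0+0+0+0+0+0+0+0+0+0+0+0+0+0 mod 2 = 0
  c[24] = d·G[:,24] = (10011010000011111000001010)·(00000000000000000001000000) mod 2 = 0+0+0+0+0+0+0+0+0+0+0+0+0+0+0+0+0+0+0+0+0+0+0+0+0+0 mod 2 = 0
  c[25] = d·G[:,25] = (10011010000011111000001010)·(00000000000000000000100000) mod 2 = 0+0+0+0+0+0+0+0+0+0+0+0+0+0+0+0+0+0+0+0+0+0+0+0+0+0 mod 2 = 0
  c[26] = d·G[:,26] = (10011010000011111000001010)·(00000000000000000000010000) mod 2 = 0+0+0+0+0+0+0+0+0+0+0+0+0+0+0+0+0+0+0+0+0+0+0+0+0+0 mod 2 = 0
  c[27] = d·G[:,27] = (10011010000011111000001010)·(00000000000000000000001000) mod 2 = 0+0+0+0+0+0+0+0+0+0+0+0+0+0+0+0+0+0+0+0+0+0+1+0+0+0 mod 2 = 1
  c[28] = d·G[:,28] = (10011010000011111000001010)·(00000000000000000000000100) mod 2 = 0+0+0+0+0+0+0+0+0+0+0+0+0+0+0+0+0+0+0+0+0+0+0+0+0+0 mod 2 = 0
  c[29] = d·G[:,29] = (10011010000011111000001010)·(00000000000000000000000010) mod 2 = 0+0+0+0+0+0+0+0+0+0+0+0+0+0+0+0+0+0+0+0+0+0+0+0+1+0 mod 2 = 1
  c[30] = d·G[:,30] = (10011010000011111000001010)·(00000000000000000000000001) mod 2 = 0+0+0+0+0+0+0+0+0+0+0+0+0+0+0+0+0+0+0+0+0+0+0+0+0+0 mod 2 = 0
Codeword = 0110001010100001011111000001010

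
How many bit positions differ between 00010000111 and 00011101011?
XOR = 00001101100, count of 1s = 4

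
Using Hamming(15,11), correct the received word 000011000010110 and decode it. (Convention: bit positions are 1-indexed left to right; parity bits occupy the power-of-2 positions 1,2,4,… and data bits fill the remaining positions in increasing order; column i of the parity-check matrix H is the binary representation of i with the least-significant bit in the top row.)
Syndrome s = H · r^T (mod 2), r = 000011000010110:
  s[0] = (101010101010101)·(000011000010110) mod 2 = 0+0+0+0+1+0+0+0+0+0+1+0+1+0+0 mod 2 = 1
  s[1] = (011001100110011)·(000011000010110) mod 2 = 0+0+0+0+0+1+0+0+0+0+1+0+0+1+0 mod 2 = 1
  s[2] = (000111100001111)·(000011000010110) mod 2 = 0+0+0+0+1+1+0+0+0+0+0+0+1+1+0 mod 2 = 0
  s[3] = (000000011111111)·(000011000010110) mod 2 = 0+0+0+0+0+0+0+0+0+0+1+0+1+1+0 mod 2 = 1
Syndrome = 1101
Column 11 of H equals this syndrome → error at bit 11 (1-indexed).
Flip bit 11: 000011000010110 → 000011000000110
Extract data bits at positions {3,5,6,7,9,10,11,12,13,14,15}: 01100000110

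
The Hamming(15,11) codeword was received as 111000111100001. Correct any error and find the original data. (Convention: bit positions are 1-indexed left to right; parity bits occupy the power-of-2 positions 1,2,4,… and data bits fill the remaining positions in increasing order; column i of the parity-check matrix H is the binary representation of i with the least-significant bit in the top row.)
Syndrome s = H · r^T (mod 2), r = 111000111100001:
  s[0] = (101010101010101)·(111000111100001) mod 2 = 1+0+1+0+0+0+1+0+1+0+0+0+0+0+1 mod 2 = 1
  s[1] = (011001100110011)·(111000111100001) mod 2 = 0+1+1+0+0+0+1+0+0+1+0+0+0+0+1 mod 2 = 1
  s[2] = (000111100001111)·(111000111100001) mod 2 = 0+0+0+0+0+0+1+0+0+0+0+0+0+0+1 mod 2 = 0
  s[3] = (000000011111111)·(111000111100001) mod 2 = 0+0+0+0+0+0+0+1+1+1+0+0+0+0+1 mod 2 = 0
Syndrome = 1100
Column 3 of H equals this syndrome → error at bit 3 (1-indexed).
Flip bit 3: 111000111100001 → 110000111100001
Extract data bits at positions {3,5,6,7,9,10,11,12,13,14,15}: 00011100001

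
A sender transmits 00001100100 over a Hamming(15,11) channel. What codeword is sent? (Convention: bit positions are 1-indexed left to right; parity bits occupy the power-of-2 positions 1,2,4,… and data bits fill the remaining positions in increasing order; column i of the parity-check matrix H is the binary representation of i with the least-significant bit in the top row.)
Codeword c = d · G (mod 2), d = 00001100100:
  c[0] = d·G[:,0] = (00001100100)·(11011010101) mod 2 = 0+0+0+0+1+0+0+0+1+0+0 mod 2 = 0
  c[1] = d·G[:,1] = (00001100100)·(10110110011) mod 2 = 0+0+0+0+0+1+0+0+0+0+0 mod 2 = 1
  c[2] = d·G[:,2] = (00001100100)·(10000000000) mod 2 = 0+0+0+0+0+0+0+0+0+0+0 mod 2 = 0
  c[3] = d·G[:,3] = (00001100100)·(01110001111) mod 2 = 0+0+0+0+0+0+0+0+1+0+0 mod 2 = 1
  c[4] = d·G[:,4] = (00001100100)·(01000000000) mod 2 = 0+0+0+0+0+0+0+0+0+0+0 mod 2 = 0
  c[5] = d·G[:,5] = (00001100100)·(00100000000) mod 2 = 0+0+0+0+0+0+0+0+0+0+0 mod 2 = 0
  c[6] = d·G[:,6] = (00001100100)·(00010000000) mod 2 = 0+0+0+0+0+0+0+0+0+0+0 mod 2 = 0
  c[7] = d·G[:,7] = (00001100100)·(00001111111) mod 2 = 0+0+0+0+1+1+0+0+1+0+0 mod 2 = 1
  c[8] = d·G[:,8] = (00001100100)·(00001000000) mod 2 = 0+0+0+0+1+0+0+0+0+0+0 mod 2 = 1
  c[9] = d·G[:,9] = (00001100100)·(00000100000) mod 2 = 0+0+0+0+0+1+0+0+0+0+0 mod 2 = 1
  c[10] = d·G[:,10] = (00001100100)·(00000010000) mod 2 = 0+0+0+0+0+0+0+0+0+0+0 mod 2 = 0
  c[11] = d·G[:,11] = (00001100100)·(00000001000) mod 2 = 0+0+0+0+0+0+0+0+0+0+0 mod 2 = 0
  c[12] = d·G[:,12] = (00001100100)·(00000000100) mod 2 = 0+0+0+0+0+0+0+0+1+0+0 mod 2 = 1
  c[13] = d·G[:,13] = (00001100100)·(00000000010) mod 2 = 0+0+0+0+0+0+0+0+0+0+0 mod 2 = 0
  c[14] = d·G[:,14] = (00001100100)·(00000000001) mod 2 = 0+0+0+0+0+0+0+0+0+0+0 mod 2 = 0
Codeword = 010100011100100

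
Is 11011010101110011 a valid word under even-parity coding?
Sum of all bits: 1+1+0+1+1+0+1+0+1+0+1+1+1+0+0+1+1 = 11; 11 mod 2 = 1. Result is 1 → parity error detected.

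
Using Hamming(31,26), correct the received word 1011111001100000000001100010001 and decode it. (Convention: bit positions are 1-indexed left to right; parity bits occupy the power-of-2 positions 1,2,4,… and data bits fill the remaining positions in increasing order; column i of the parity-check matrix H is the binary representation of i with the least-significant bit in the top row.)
Syndrome s = H · r^T (mod 2), r = 1011111001100000000001100010001:
  s[0] = (1010101010101010101010101010101)·(1011111001100000000001100010001) mod 2 = 1+0+1+0+1+0+1+0+0+0+1+0+0+0+0+0+0+0+0+0+0+0+1+0+0+0+1+0+0+0+1 mod 2 = 0
  s[1] = (0110011001100110011001100110011)·(1011111001100000000001100010001) mod 2 = 0+0+1+0+0+1+1+0+0+1+1+0+0+0+0+0+0+0+0+0+0+1+1+0+0+0+1+0+0+0+1 mod 2 = 1
  s[2] = (0001111000011110000111100001111)·(1011111001100000000001100010001) mod 2 = 0+0+0+1+1+1+1+0+0+0+0+0+0+0+0+0+0+0+0+0+0+1+1+0+0+0+0+0+0+0+1 mod 2 = 1
  s[3] = (0000000111111110000000011111111)·(1011111001100000000001100010001) mod 2 = 0+0+0+0+0+0+0+0+0+1+1+0+0+0+0+0+0+0+0+0+0+0+0+0+0+0+1+0+0+0+1 mod 2 = 0
  s[4] = (0000000000000001111111111111111)·(1011111001100000000001100010001) mod 2 = 0+0+0+0+0+0+0+0+0+0+0+0+0+0+0+0+0+0+0+0+0+1+1+0+0+0+1+0+0+0+1 mod 2 = 0
Syndrome = 01100
Column 6 of H equals this syndrome → error at bit 6 (1-indexed).
Flip bit 6: 1011111001100000000001100010001 → 1011101001100000000001100010001
Extract data bits at positions {3,5,6,7,9,10,11,12,13,14,15,17,18,19,20,21,22,23,24,25,26,27,28,29,30,31}: 11010110000000001100010001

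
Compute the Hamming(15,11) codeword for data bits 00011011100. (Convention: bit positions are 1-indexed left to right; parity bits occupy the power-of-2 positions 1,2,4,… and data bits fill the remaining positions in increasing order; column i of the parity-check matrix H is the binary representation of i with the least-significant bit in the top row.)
Codeword c = d · G (mod 2), d = 00011011100:
  c[0] = d·G[:,0] = (00011011100)·(11011010101) mod 2 = 0+0+0+1+1+0+1+0+1+0+0 mod 2 = 0
  c[1] = d·G[:,1] = (00011011100)·(10110110011) mod 2 = 0+0+0+1+0+0+1+0+0+0+0 mod 2 = 0
  c[2] = d·G[:,2] = (00011011100)·(10000000000) mod 2 = 0+0+0+0+0+0+0+0+0+0+0 mod 2 = 0
  c[3] = d·G[:,3] = (00011011100)·(01110001111) mod 2 = 0+0+0+1+0+0+0+1+1+0+0 mod 2 = 1
  c[4] = d·G[:,4] = (00011011100)·(01000000000) mod 2 = 0+0+0+0+0+0+0+0+0+0+0 mod 2 = 0
  c[5] = d·G[:,5] = (00011011100)·(00100000000) mod 2 = 0+0+0+0+0+0+0+0+0+0+0 mod 2 = 0
  c[6] = d·G[:,6] = (00011011100)·(00010000000) mod 2 = 0+0+0+1+0+0+0+0+0+0+0 mod 2 = 1
  c[7] = d·G[:,7] = (00011011100)·(00001111111) mod 2 = 0+0+0+0+1+0+1+1+1+0+0 mod 2 = 0
  c[8] = d·G[:,8] = (00011011100)·(00001000000) mod 2 = 0+0+0+0+1+0+0+0+0+0+0 mod 2 = 1
  c[9] = d·G[:,9] = (00011011100)·(00000100000) mod 2 = 0+0+0+0+0+0+0+0+0+0+0 mod 2 = 0
  c[10] = d·G[:,10] = (00011011100)·(00000010000) mod 2 = 0+0+0+0+0+0+1+0+0+0+0 mod 2 = 1
  c[11] = d·G[:,11] = (00011011100)·(00000001000) mod 2 = 0+0+0+0+0+0+0+1+0+0+0 mod 2 = 1
  c[12] = d·G[:,12] = (00011011100)·(00000000100) mod 2 = 0+0+0+0+0+0+0+0+1+0+0 mod 2 = 1
  c[13] = d·G[:,13] = (00011011100)·(00000000010) mod 2 = 0+0+0+0+0+0+0+0+0+0+0 mod 2 = 0
  c[14] = d·G[:,14] = (00011011100)·(00000000001) mod 2 = 0+0+0+0+0+0+0+0+0+0+0 mod 2 = 0
Codeword = 000100101011100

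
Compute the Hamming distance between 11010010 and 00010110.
XOR = 11000100, count of 1s = 3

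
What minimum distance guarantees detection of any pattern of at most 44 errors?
Detecting e errors requires d_min ≥ e + 1 = 44 + 1 = 45.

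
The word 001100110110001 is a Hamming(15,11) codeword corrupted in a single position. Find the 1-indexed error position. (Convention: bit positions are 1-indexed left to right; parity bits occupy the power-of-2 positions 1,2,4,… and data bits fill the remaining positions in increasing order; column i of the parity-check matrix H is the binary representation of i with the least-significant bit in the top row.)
Syndrome s = H · r^T (mod 2), r = 001100110110001:
  s[0] = (101010101010101)·(001100110110001) mod 2 = 0+0+1+0+0+0+1+0+0+0+1+0+0+0+1 mod 2 = 0
  s[1] = (011001100110011)·(001100110110001) mod 2 = 0+0+1+0+0+0+1+0+0+1+1+0+0+0+1 mod 2 = 1
  s[2] = (000111100001111)·(001100110110001) mod 2 = 0+0+0+1+0+0+1+0+0+0+0+0+0+0+1 mod 2 = 1
  s[3] = (000000011111111)·(001100110110001) mod 2 = 0+0+0+0+0+0+0+1+0+1+1+0+0+0+1 mod 2 = 0
Syndrome = 0110
Column i of H is the binary representation of i, so the syndrome is the binary index of the flipped bit.
Read s = 0110 with s[0] as LSB: 0·2^0 + 1·2^1 + 1·2^2 + 0·2^3 = 6.
Error is at bit position 6.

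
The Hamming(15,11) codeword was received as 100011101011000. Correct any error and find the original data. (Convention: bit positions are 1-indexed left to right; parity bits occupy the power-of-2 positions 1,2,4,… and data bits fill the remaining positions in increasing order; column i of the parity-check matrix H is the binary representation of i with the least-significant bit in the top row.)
Syndrome s = H · r^T (mod 2), r = 100011101011000:
  s[0] = (101010101010101)·(100011101011000) mod 2 = 1+0+0+0+1+0+1+0+1+0+1+0+0+0+0 mod 2 = 1
  s[1] = (011001100110011)·(100011101011000) mod 2 = 0+0+0+0+0+1+1+0+0+0+1+0+0+0+0 mod 2 = 1
  s[2] = (000111100001111)·(100011101011000) mod 2 = 0+0+0+0+1+1+1+0+0+0+0+1+0+0+0 mod 2 = 0
  s[3] = (000000011111111)·(100011101011000) mod 2 = 0+0+0+0+0+0+0+0+1+0+1+1+0+0+0 mod 2 = 1
Syndrome = 1101
Column 11 of H equals this syndrome → error at bit 11 (1-indexed).
Flip bit 11: 100011101011000 → 100011101001000
Extract data bits at positions {3,5,6,7,9,10,11,12,13,14,15}: 01111001000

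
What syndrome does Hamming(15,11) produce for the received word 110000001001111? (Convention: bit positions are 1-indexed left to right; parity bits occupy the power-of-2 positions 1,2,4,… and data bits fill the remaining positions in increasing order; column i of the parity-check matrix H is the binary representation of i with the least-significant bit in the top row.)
Syndrome s = H · r^T (mod 2), r = 110000001001111:
  s[0] = (101010101010101)·(110000001001111) mod 2 = 1+0+0+0+0+0+0+0+1+0+0+0+1+0+1 mod 2 = 0
  s[1] = (011001100110011)·(110000001001111) mod 2 = 0+1+0+0+0+0+0+0+0+0+0+0+0+1+1 mod 2 = 1
  s[2] = (000111100001111)·(110000001001111) mod 2 = 0+0+0+0+0+0+0+0+0+0+0+1+1+1+1 mod 2 = 0
  s[3] = (000000011111111)·(110000001001111) mod 2 = 0+0+0+0+0+0+0+0+1+0+0+1+1+1+1 mod 2 = 1
Syndrome = 0101
Non-zero syndrome: error at position 10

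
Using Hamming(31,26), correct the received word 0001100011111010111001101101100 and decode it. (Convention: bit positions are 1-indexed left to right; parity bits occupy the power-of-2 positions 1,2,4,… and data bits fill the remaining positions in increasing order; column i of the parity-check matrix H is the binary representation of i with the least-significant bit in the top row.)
Syndrome s = H · r^T (mod 2), r = 0001100011111010111001101101100:
  s[0] = (1010101010101010101010101010101)·(0001100011111010111001101101100) mod 2 = 0+0+0+0+1+0+0+0+1+0+1+0+1+0+1+0+1+0+1+0+0+0+1+0+1+0+0+0+1+0+0 mod 2 = 0
  s[1] = (0110011001100110011001100110011)·(0001100011111010111001101101100) mod 2 = 0+0+0+0+0+0+0+0+0+1+1+0+0+0+1+0+0+1+1+0+0+1+1+0+0+1+0+0+0+0+0 mod 2 = 0
  s[2] = (0001111000011110000111100001111)·(0001100011111010111001101101100) mod 2 = 0+0+0+1+1+0+0+0+0+0+0+1+1+0+1+0+0+0+0+0+0+1+1+0+0+0+0+1+1+0+0 mod 2 = 1
  s[3] = (0000000111111110000000011111111)·(0001100011111010111001101101100) mod 2 = 0+0+0+0+0+0+0+0+1+1+1+1+1+0+1+0+0+0+0+0+0+0+0+0+1+1+0+1+1+0+0 mod 2 = 0
  s[4] = (0000000000000001111111111111111)·(0001100011111010111001101101100) mod 2 = 0+0+0+0+0+0+0+0+0+0+0+0+0+0+0+0+1+1+1+0+0+1+1+0+1+1+0+1+1+0+0 mod 2 = 1
Syndrome = 00101
Column 20 of H equals this syndrome → error at bit 20 (1-indexed).
Flip bit 20: 0001100011111010111001101101100 → 0001100011111010111101101101100
Extract data bits at positions {3,5,6,7,9,10,11,12,13,14,15,17,18,19,20,21,22,23,24,25,26,27,28,29,30,31}: 01001111101111101101101100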